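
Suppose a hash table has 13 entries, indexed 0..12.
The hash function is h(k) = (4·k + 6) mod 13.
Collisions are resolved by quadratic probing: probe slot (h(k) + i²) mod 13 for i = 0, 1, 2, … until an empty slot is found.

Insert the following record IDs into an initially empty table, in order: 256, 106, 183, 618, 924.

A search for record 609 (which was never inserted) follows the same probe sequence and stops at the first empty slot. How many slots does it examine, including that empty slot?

2

Insert 256: h=3, slot 3 empty => index 3.
Insert 106: h=1, slot 1 empty => index 1.
Insert 183: h=10, slot 10 empty => index 10.
Insert 618: h=8, slot 8 empty => index 8.
Insert 924: h=10, slot 10 occupied => index 11.
Table: [∅, 106, ∅, 256, ∅, ∅, ∅, ∅, 618, ∅, 183, 924, ∅]
Lookup 609: h=11, probe 11,12 → slot 12 empty, not found.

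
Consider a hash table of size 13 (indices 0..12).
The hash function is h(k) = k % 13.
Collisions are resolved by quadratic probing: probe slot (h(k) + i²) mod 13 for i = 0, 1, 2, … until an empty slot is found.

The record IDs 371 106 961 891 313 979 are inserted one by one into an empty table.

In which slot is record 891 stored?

Insert 371: h=7, slot 7 empty => index 7.
Insert 106: h=2, slot 2 empty => index 2.
Insert 961: h=12, slot 12 empty => index 12.
Insert 891: h=7, slot 7 occupied => index 8.
Insert 313: h=1, slot 1 empty => index 1.
Insert 979: h=4, slot 4 empty => index 4.
Table: [-, 313, 106, -, 979, -, -, 371, 891, -, -, -, 961]

8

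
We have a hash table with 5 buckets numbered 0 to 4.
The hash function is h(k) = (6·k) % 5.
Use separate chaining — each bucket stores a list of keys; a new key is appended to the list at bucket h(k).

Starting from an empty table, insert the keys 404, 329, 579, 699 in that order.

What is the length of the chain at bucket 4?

404 -> bucket 4
329 -> bucket 4 (collision)
579 -> bucket 4 (collision)
699 -> bucket 4 (collision)
Final buckets:
0: _
1: _
2: _
3: _
4: 404 -> 329 -> 579 -> 699

4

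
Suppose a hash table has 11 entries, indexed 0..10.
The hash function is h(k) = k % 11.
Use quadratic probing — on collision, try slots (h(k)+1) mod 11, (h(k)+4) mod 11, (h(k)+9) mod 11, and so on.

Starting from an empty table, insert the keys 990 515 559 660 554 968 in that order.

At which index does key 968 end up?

Insert 990: h=0, slot 0 empty → index 0.
Insert 515: h=9, slot 9 empty → index 9.
Insert 559: h=9, slot 9 occupied → index 10.
Insert 660: h=0, slot 0 occupied → index 1.
Insert 554: h=4, slot 4 empty → index 4.
Insert 968: h=0, slots 0,1,4,9 occupied → index 5.
Table: [990, 660, —, —, 554, 968, —, —, —, 515, 559]

5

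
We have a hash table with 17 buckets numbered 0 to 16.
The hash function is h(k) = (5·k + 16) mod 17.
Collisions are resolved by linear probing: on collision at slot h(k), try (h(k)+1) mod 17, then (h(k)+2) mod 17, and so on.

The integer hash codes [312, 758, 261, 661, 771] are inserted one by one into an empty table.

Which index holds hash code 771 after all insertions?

14

312 hashes to 12; slot 12 is free -> place at 12.
758 hashes to 15; slot 15 is free -> place at 15.
261 hashes to 12; 12 taken -> place at 13.
661 hashes to 6; slot 6 is free -> place at 6.
771 hashes to 12; 12,13 taken -> place at 14.
Table: [—, —, —, —, —, —, 661, —, —, —, —, —, 312, 261, 771, 758, —]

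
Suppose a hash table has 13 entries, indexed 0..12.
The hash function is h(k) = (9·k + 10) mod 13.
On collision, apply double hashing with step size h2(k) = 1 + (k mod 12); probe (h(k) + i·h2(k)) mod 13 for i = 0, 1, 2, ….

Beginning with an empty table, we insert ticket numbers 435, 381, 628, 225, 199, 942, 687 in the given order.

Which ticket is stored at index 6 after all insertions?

435: h=12 => slot 12
381: h=7 => slot 7
628: h=7, h2=5, probe 7,12,4 => slot 4
225: h=7, h2=10, probe 7,4,1 => slot 1
199: h=7, h2=8, probe 7,2 => slot 2
942: h=12, h2=7, probe 12,6 => slot 6
687: h=5 => slot 5
Table: [—, 225, 199, —, 628, 687, 942, 381, —, —, —, —, 435]

942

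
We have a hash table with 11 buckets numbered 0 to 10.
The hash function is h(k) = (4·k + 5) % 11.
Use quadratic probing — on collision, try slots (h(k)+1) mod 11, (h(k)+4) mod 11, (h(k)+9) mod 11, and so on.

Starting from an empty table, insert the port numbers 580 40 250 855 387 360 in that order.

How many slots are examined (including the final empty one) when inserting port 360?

580: h=4 => slot 4
40: h=0 => slot 0
250: h=4, probe 4,5 => slot 5
855: h=4, probe 4,5,8 => slot 8
387: h=2 => slot 2
360: h=4, probe 4,5,8,2,9 => slot 9
Table: [40, -, 387, -, 580, 250, -, -, 855, 360, -]

5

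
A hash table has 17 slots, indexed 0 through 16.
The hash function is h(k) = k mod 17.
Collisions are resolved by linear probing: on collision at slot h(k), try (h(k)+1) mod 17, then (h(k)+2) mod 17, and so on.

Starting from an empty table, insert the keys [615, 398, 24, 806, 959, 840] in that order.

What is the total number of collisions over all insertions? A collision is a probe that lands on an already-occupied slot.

10

615: h=3 → slot 3
398: h=7 → slot 7
24: h=7, probe 7,8 → slot 8
806: h=7, probe 7,8,9 → slot 9
959: h=7, probe 7,8,9,10 → slot 10
840: h=7, probe 7,8,9,10,11 → slot 11
Table: [-, -, -, 615, -, -, -, 398, 24, 806, 959, 840, -, -, -, -, -]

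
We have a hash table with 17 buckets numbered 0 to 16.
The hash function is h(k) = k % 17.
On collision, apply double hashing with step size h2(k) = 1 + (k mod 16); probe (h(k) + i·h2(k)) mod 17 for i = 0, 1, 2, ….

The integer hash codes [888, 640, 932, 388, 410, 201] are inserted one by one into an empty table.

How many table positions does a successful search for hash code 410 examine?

888 hashes to 4; slot 4 is free => place at 4.
640 hashes to 11; slot 11 is free => place at 11.
932 hashes to 14; slot 14 is free => place at 14.
388 hashes to 14, h2=5; 14 taken => place at 2.
410 hashes to 2, h2=11; 2 taken => place at 13.
201 hashes to 14, h2=10; 14 taken => place at 7.
Table: [-, -, 388, -, 888, -, -, 201, -, -, -, 640, -, 410, 932, -, -]
Lookup 410: h=2, h2=11, probe 2,13 → found at 13.

2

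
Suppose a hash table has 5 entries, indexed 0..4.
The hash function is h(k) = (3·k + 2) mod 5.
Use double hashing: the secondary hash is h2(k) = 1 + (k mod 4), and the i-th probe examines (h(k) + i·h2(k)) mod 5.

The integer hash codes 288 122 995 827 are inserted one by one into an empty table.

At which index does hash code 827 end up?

Insert 288: h=1, slot 1 empty -> index 1.
Insert 122: h=3, slot 3 empty -> index 3.
Insert 995: h=2, slot 2 empty -> index 2.
Insert 827: h=3, h2=4, slots 3,2,1 occupied -> index 0.
Table: [827, 288, 995, 122, .]

0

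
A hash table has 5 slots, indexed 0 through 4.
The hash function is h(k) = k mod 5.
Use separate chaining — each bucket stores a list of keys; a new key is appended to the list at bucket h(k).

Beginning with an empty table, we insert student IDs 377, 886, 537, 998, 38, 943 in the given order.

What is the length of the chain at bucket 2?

377 -> bucket 2
886 -> bucket 1
537 -> bucket 2 (collision)
998 -> bucket 3
38 -> bucket 3 (collision)
943 -> bucket 3 (collision)
Final buckets:
0: .
1: 886
2: 377 -> 537
3: 998 -> 38 -> 943
4: .

2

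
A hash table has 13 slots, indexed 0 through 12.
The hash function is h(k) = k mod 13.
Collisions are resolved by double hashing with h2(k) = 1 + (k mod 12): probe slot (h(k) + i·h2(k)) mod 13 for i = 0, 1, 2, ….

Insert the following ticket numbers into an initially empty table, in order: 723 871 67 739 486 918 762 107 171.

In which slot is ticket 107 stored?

1

723: h=8 → slot 8
871: h=0 → slot 0
67: h=2 → slot 2
739: h=11 → slot 11
486: h=5 → slot 5
918: h=8, h2=7, probe 8,2,9 → slot 9
762: h=8, h2=7, probe 8,2,9,3 → slot 3
107: h=3, h2=12, probe 3,2,1 → slot 1
171: h=2, h2=4, probe 2,6 → slot 6
Table: [871, 107, 67, 762, —, 486, 171, —, 723, 918, —, 739, —]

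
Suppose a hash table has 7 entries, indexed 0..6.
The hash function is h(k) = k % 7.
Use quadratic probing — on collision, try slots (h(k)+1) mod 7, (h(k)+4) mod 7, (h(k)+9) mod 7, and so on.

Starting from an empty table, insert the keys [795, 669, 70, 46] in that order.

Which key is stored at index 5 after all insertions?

669

795: h=4 => slot 4
669: h=4, probe 4,5 => slot 5
70: h=0 => slot 0
46: h=4, probe 4,5,1 => slot 1
Table: [70, 46, _, _, 795, 669, _]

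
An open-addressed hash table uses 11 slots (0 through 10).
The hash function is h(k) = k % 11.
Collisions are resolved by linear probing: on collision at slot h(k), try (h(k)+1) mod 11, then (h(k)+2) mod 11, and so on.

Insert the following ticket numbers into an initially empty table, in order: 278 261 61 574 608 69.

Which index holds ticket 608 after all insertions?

4

278: h=3 → slot 3
261: h=8 → slot 8
61: h=6 → slot 6
574: h=2 → slot 2
608: h=3, probe 3,4 → slot 4
69: h=3, probe 3,4,5 → slot 5
Table: [-, -, 574, 278, 608, 69, 61, -, 261, -, -]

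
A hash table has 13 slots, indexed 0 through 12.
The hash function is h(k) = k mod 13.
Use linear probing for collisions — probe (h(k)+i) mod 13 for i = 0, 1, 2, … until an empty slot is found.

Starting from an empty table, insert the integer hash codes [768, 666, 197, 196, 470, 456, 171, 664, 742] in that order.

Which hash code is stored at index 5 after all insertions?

768 hashes to 1; slot 1 is free => place at 1.
666 hashes to 3; slot 3 is free => place at 3.
197 hashes to 2; slot 2 is free => place at 2.
196 hashes to 1; 1,2,3 taken => place at 4.
470 hashes to 2; 2,3,4 taken => place at 5.
456 hashes to 1; 1,2,3,4,5 taken => place at 6.
171 hashes to 2; 2,3,4,5,6 taken => place at 7.
664 hashes to 1; 1,2,3,4,5,6,7 taken => place at 8.
742 hashes to 1; 1,2,3,4,5,6,7,8 taken => place at 9.
Table: [-, 768, 197, 666, 196, 470, 456, 171, 664, 742, -, -, -]

470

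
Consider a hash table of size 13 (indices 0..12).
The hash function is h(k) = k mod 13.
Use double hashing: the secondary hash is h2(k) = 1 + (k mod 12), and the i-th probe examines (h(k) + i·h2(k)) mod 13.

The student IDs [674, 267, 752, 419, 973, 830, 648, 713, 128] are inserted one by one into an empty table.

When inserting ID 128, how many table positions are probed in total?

5

674 hashes to 11; slot 11 is free -> place at 11.
267 hashes to 7; slot 7 is free -> place at 7.
752 hashes to 11, h2=9; 11,7 taken -> place at 3.
419 hashes to 3, h2=12; 3 taken -> place at 2.
973 hashes to 11, h2=2; 11 taken -> place at 0.
830 hashes to 11, h2=3; 11 taken -> place at 1.
648 hashes to 11, h2=1; 11 taken -> place at 12.
713 hashes to 11, h2=6; 11 taken -> place at 4.
128 hashes to 11, h2=9; 11,7,3,12 taken -> place at 8.
Table: [973, 830, 419, 752, 713, —, —, 267, 128, —, —, 674, 648]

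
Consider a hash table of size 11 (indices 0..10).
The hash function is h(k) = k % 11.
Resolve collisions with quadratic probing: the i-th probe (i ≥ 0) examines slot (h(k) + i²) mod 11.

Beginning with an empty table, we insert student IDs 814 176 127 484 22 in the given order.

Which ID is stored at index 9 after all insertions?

22

Insert 814: h=0, slot 0 empty -> index 0.
Insert 176: h=0, slot 0 occupied -> index 1.
Insert 127: h=6, slot 6 empty -> index 6.
Insert 484: h=0, slots 0,1 occupied -> index 4.
Insert 22: h=0, slots 0,1,4 occupied -> index 9.
Table: [814, 176, -, -, 484, -, 127, -, -, 22, -]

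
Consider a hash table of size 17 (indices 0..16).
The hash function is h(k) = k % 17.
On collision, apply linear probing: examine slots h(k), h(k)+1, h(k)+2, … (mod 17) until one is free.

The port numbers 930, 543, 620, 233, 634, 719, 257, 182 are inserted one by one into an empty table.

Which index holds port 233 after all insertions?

Insert 930: h=12, slot 12 empty -> index 12.
Insert 543: h=16, slot 16 empty -> index 16.
Insert 620: h=8, slot 8 empty -> index 8.
Insert 233: h=12, slot 12 occupied -> index 13.
Insert 634: h=5, slot 5 empty -> index 5.
Insert 719: h=5, slot 5 occupied -> index 6.
Insert 257: h=2, slot 2 empty -> index 2.
Insert 182: h=12, slots 12,13 occupied -> index 14.
Table: [-, -, 257, -, -, 634, 719, -, 620, -, -, -, 930, 233, 182, -, 543]

13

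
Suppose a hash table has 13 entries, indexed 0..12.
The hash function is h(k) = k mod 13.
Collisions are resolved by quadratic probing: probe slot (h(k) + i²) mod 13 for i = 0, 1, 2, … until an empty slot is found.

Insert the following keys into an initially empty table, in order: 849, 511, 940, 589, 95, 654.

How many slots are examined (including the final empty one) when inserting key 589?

4

849 hashes to 4; slot 4 is free => place at 4.
511 hashes to 4; 4 taken => place at 5.
940 hashes to 4; 4,5 taken => place at 8.
589 hashes to 4; 4,5,8 taken => place at 0.
95 hashes to 4; 4,5,8,0 taken => place at 7.
654 hashes to 4; 4,5,8,0,7 taken => place at 3.
Table: [589, ., ., 654, 849, 511, ., 95, 940, ., ., ., .]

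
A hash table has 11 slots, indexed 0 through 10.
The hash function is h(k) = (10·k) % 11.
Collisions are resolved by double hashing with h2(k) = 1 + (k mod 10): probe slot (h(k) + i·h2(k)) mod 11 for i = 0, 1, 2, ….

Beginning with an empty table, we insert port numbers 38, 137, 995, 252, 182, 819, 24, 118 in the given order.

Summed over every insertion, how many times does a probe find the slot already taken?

38: h=6 → slot 6
137: h=6, h2=8, probe 6,3 → slot 3
995: h=6, h2=6, probe 6,1 → slot 1
252: h=1, h2=3, probe 1,4 → slot 4
182: h=5 → slot 5
819: h=6, h2=10, probe 6,5,4,3,2 → slot 2
24: h=9 → slot 9
118: h=3, h2=9, probe 3,1,10 → slot 10
Table: [_, 995, 819, 137, 252, 182, 38, _, _, 24, 118]

9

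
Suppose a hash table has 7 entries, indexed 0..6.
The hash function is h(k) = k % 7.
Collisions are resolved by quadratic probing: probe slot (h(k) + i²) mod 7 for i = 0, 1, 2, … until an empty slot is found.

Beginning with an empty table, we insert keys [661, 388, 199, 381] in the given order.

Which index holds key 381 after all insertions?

5

661 hashes to 3; slot 3 is free -> place at 3.
388 hashes to 3; 3 taken -> place at 4.
199 hashes to 3; 3,4 taken -> place at 0.
381 hashes to 3; 3,4,0 taken -> place at 5.
Table: [199, ∅, ∅, 661, 388, 381, ∅]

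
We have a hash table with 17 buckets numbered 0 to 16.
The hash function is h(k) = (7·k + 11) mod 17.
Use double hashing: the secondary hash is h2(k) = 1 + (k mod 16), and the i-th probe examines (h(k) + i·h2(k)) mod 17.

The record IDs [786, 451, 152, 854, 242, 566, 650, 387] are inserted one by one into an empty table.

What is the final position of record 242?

786 hashes to 5; slot 5 is free → place at 5.
451 hashes to 6; slot 6 is free → place at 6.
152 hashes to 4; slot 4 is free → place at 4.
854 hashes to 5, h2=7; 5 taken → place at 12.
242 hashes to 5, h2=3; 5 taken → place at 8.
566 hashes to 12, h2=7; 12 taken → place at 2.
650 hashes to 5, h2=11; 5 taken → place at 16.
387 hashes to 0; slot 0 is free → place at 0.
Table: [387, —, 566, —, 152, 786, 451, —, 242, —, —, —, 854, —, —, —, 650]

8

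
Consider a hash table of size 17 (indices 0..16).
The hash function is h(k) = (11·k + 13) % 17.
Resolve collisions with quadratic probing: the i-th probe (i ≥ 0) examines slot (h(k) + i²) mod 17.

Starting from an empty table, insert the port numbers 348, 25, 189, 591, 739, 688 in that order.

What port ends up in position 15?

688

348: h=16 => slot 16
25: h=16, probe 16,0 => slot 0
189: h=1 => slot 1
591: h=3 => slot 3
739: h=16, probe 16,0,3,8 => slot 8
688: h=16, probe 16,0,3,8,15 => slot 15
Table: [25, 189, _, 591, _, _, _, _, 739, _, _, _, _, _, _, 688, 348]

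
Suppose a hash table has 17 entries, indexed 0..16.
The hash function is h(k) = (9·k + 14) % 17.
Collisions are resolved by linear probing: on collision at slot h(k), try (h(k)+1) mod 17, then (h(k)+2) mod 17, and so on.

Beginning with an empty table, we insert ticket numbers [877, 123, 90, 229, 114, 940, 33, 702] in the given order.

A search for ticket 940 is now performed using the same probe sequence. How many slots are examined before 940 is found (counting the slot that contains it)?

877 hashes to 2; slot 2 is free → place at 2.
123 hashes to 16; slot 16 is free → place at 16.
90 hashes to 8; slot 8 is free → place at 8.
229 hashes to 1; slot 1 is free → place at 1.
114 hashes to 3; slot 3 is free → place at 3.
940 hashes to 8; 8 taken → place at 9.
33 hashes to 5; slot 5 is free → place at 5.
702 hashes to 8; 8,9 taken → place at 10.
Table: [-, 229, 877, 114, -, 33, -, -, 90, 940, 702, -, -, -, -, -, 123]
Lookup 940: h=8, probe 8,9 → found at 9.

2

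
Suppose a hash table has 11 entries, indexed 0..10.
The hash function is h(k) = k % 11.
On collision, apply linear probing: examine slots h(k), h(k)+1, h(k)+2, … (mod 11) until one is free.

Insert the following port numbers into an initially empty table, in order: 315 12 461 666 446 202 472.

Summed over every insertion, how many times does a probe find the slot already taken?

Insert 315: h=7, slot 7 empty => index 7.
Insert 12: h=1, slot 1 empty => index 1.
Insert 461: h=10, slot 10 empty => index 10.
Insert 666: h=6, slot 6 empty => index 6.
Insert 446: h=6, slots 6,7 occupied => index 8.
Insert 202: h=4, slot 4 empty => index 4.
Insert 472: h=10, slot 10 occupied => index 0.
Table: [472, 12, ∅, ∅, 202, ∅, 666, 315, 446, ∅, 461]

3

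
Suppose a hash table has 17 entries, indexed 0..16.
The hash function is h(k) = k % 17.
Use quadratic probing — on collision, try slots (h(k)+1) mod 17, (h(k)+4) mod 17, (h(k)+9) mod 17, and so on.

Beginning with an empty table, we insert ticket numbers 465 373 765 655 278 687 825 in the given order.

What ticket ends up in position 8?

687

465: h=6 -> slot 6
373: h=16 -> slot 16
765: h=0 -> slot 0
655: h=9 -> slot 9
278: h=6, probe 6,7 -> slot 7
687: h=7, probe 7,8 -> slot 8
825: h=9, probe 9,10 -> slot 10
Table: [765, —, —, —, —, —, 465, 278, 687, 655, 825, —, —, —, —, —, 373]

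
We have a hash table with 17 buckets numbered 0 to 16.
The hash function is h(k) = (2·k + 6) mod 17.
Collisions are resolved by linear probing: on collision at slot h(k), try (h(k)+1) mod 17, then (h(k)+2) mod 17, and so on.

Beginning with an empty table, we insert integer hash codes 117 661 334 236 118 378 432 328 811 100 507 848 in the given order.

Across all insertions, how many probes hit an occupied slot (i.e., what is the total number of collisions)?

117: h=2 -> slot 2
661: h=2, probe 2,3 -> slot 3
334: h=11 -> slot 11
236: h=2, probe 2,3,4 -> slot 4
118: h=4, probe 4,5 -> slot 5
378: h=14 -> slot 14
432: h=3, probe 3,4,5,6 -> slot 6
328: h=16 -> slot 16
811: h=13 -> slot 13
100: h=2, probe 2,3,4,5,6,7 -> slot 7
507: h=0 -> slot 0
848: h=2, probe 2,3,4,5,6,7,8 -> slot 8
Table: [507, —, 117, 661, 236, 118, 432, 100, 848, —, —, 334, —, 811, 378, —, 328]

18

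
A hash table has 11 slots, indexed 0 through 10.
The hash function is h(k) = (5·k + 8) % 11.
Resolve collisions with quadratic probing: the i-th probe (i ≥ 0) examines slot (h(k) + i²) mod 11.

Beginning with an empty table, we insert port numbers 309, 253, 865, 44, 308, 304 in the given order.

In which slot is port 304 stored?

0

309 hashes to 2; slot 2 is free → place at 2.
253 hashes to 8; slot 8 is free → place at 8.
865 hashes to 10; slot 10 is free → place at 10.
44 hashes to 8; 8 taken → place at 9.
308 hashes to 8; 8,9 taken → place at 1.
304 hashes to 10; 10 taken → place at 0.
Table: [304, 308, 309, ∅, ∅, ∅, ∅, ∅, 253, 44, 865]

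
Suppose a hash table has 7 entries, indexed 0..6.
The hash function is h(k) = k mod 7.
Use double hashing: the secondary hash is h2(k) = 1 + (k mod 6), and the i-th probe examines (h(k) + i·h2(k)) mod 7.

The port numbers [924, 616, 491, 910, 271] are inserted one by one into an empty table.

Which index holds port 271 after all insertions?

Insert 924: h=0, slot 0 empty => index 0.
Insert 616: h=0, h2=5, slot 0 occupied => index 5.
Insert 491: h=1, slot 1 empty => index 1.
Insert 910: h=0, h2=5, slots 0,5 occupied => index 3.
Insert 271: h=5, h2=2, slots 5,0 occupied => index 2.
Table: [924, 491, 271, 910, ., 616, .]

2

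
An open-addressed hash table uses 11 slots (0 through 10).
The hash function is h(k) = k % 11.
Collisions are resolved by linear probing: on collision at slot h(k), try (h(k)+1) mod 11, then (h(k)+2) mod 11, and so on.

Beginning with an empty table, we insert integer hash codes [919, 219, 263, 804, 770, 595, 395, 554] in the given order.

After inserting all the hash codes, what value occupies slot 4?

395

919: h=6 -> slot 6
219: h=10 -> slot 10
263: h=10, probe 10,0 -> slot 0
804: h=1 -> slot 1
770: h=0, probe 0,1,2 -> slot 2
595: h=1, probe 1,2,3 -> slot 3
395: h=10, probe 10,0,1,2,3,4 -> slot 4
554: h=4, probe 4,5 -> slot 5
Table: [263, 804, 770, 595, 395, 554, 919, ∅, ∅, ∅, 219]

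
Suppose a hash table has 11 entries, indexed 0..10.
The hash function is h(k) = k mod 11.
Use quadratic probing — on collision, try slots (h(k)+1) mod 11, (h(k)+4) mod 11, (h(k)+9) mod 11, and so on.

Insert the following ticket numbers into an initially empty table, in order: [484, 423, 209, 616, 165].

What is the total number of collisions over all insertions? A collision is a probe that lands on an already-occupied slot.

6

Insert 484: h=0, slot 0 empty → index 0.
Insert 423: h=5, slot 5 empty → index 5.
Insert 209: h=0, slot 0 occupied → index 1.
Insert 616: h=0, slots 0,1 occupied → index 4.
Insert 165: h=0, slots 0,1,4 occupied → index 9.
Table: [484, 209, ∅, ∅, 616, 423, ∅, ∅, ∅, 165, ∅]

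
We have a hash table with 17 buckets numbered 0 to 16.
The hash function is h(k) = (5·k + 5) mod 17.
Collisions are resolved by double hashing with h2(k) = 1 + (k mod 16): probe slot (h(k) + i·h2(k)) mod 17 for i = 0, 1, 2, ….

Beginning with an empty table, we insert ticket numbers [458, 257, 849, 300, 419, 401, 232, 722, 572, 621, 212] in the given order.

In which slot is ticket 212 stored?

458: h=0 → slot 0
257: h=15 → slot 15
849: h=0, h2=2, probe 0,2 → slot 2
300: h=9 → slot 9
419: h=9, h2=4, probe 9,13 → slot 13
401: h=4 → slot 4
232: h=9, h2=9, probe 9,1 → slot 1
722: h=11 → slot 11
572: h=9, h2=13, probe 9,5 → slot 5
621: h=16 → slot 16
212: h=11, h2=5, probe 11,16,4,9,14 → slot 14
Table: [458, 232, 849, ∅, 401, 572, ∅, ∅, ∅, 300, ∅, 722, ∅, 419, 212, 257, 621]

14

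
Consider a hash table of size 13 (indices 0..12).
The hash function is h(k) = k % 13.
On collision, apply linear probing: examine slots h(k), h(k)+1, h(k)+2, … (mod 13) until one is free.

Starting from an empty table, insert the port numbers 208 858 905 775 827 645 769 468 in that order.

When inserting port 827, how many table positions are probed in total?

3

Insert 208: h=0, slot 0 empty => index 0.
Insert 858: h=0, slot 0 occupied => index 1.
Insert 905: h=8, slot 8 empty => index 8.
Insert 775: h=8, slot 8 occupied => index 9.
Insert 827: h=8, slots 8,9 occupied => index 10.
Insert 645: h=8, slots 8,9,10 occupied => index 11.
Insert 769: h=2, slot 2 empty => index 2.
Insert 468: h=0, slots 0,1,2 occupied => index 3.
Table: [208, 858, 769, 468, _, _, _, _, 905, 775, 827, 645, _]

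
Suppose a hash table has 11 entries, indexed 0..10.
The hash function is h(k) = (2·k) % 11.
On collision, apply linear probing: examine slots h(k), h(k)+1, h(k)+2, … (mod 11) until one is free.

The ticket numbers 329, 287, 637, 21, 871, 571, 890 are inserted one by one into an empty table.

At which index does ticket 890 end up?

329: h=9 => slot 9
287: h=2 => slot 2
637: h=9, probe 9,10 => slot 10
21: h=9, probe 9,10,0 => slot 0
871: h=4 => slot 4
571: h=9, probe 9,10,0,1 => slot 1
890: h=9, probe 9,10,0,1,2,3 => slot 3
Table: [21, 571, 287, 890, 871, ., ., ., ., 329, 637]

3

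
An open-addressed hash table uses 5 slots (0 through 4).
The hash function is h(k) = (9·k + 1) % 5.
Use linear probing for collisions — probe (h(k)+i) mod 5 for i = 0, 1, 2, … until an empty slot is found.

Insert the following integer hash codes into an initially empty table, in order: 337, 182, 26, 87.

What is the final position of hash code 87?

2

Insert 337: h=4, slot 4 empty → index 4.
Insert 182: h=4, slot 4 occupied → index 0.
Insert 26: h=0, slot 0 occupied → index 1.
Insert 87: h=4, slots 4,0,1 occupied → index 2.
Table: [182, 26, 87, _, 337]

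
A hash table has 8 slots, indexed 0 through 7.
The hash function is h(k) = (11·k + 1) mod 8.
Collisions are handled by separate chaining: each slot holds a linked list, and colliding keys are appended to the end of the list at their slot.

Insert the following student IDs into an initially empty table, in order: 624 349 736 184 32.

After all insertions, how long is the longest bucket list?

624 → bucket 1
349 → bucket 0
736 → bucket 1 (collision)
184 → bucket 1 (collision)
32 → bucket 1 (collision)
Final buckets:
0: 349
1: 624 -> 736 -> 184 -> 32
2: ∅
3: ∅
4: ∅
5: ∅
6: ∅
7: ∅

4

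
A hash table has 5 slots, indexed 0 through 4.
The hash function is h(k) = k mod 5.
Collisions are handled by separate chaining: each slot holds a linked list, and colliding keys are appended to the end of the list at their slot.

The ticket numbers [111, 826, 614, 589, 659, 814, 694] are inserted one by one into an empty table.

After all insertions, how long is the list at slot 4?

5

Insert 111: h=1, bucket 1 empty → new chain.
Insert 826: h=1, bucket 1 nonempty → append to chain.
Insert 614: h=4, bucket 4 empty → new chain.
Insert 589: h=4, bucket 4 nonempty → append to chain.
Insert 659: h=4, bucket 4 nonempty → append to chain.
Insert 814: h=4, bucket 4 nonempty → append to chain.
Insert 694: h=4, bucket 4 nonempty → append to chain.
Final buckets:
0: .
1: 111 -> 826
2: .
3: .
4: 614 -> 589 -> 659 -> 814 -> 694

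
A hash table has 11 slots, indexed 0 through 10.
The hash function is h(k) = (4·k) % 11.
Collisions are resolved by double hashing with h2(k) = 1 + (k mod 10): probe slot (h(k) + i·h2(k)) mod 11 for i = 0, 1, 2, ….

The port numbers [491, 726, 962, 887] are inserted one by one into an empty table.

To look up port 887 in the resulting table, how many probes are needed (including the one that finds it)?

491: h=6 -> slot 6
726: h=0 -> slot 0
962: h=9 -> slot 9
887: h=6, h2=8, probe 6,3 -> slot 3
Table: [726, -, -, 887, -, -, 491, -, -, 962, -]
Lookup 887: h=6, h2=8, probe 6,3 → found at 3.

2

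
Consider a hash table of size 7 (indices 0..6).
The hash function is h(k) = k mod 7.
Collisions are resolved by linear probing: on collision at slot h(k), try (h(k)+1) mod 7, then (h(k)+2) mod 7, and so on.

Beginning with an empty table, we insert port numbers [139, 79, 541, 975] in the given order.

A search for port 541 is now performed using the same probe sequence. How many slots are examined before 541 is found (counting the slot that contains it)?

139 hashes to 6; slot 6 is free => place at 6.
79 hashes to 2; slot 2 is free => place at 2.
541 hashes to 2; 2 taken => place at 3.
975 hashes to 2; 2,3 taken => place at 4.
Table: [-, -, 79, 541, 975, -, 139]
Lookup 541: h=2, probe 2,3 → found at 3.

2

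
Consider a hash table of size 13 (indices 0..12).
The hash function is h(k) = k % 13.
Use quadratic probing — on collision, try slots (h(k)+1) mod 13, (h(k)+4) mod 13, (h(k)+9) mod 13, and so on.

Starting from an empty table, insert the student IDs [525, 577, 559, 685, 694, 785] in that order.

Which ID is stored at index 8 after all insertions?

525 hashes to 5; slot 5 is free => place at 5.
577 hashes to 5; 5 taken => place at 6.
559 hashes to 0; slot 0 is free => place at 0.
685 hashes to 9; slot 9 is free => place at 9.
694 hashes to 5; 5,6,9 taken => place at 1.
785 hashes to 5; 5,6,9,1 taken => place at 8.
Table: [559, 694, _, _, _, 525, 577, _, 785, 685, _, _, _]

785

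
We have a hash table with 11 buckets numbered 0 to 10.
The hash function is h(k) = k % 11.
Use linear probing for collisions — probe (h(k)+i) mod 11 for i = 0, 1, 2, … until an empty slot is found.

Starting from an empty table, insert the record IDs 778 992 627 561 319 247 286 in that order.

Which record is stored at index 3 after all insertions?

319

Insert 778: h=8, slot 8 empty => index 8.
Insert 992: h=2, slot 2 empty => index 2.
Insert 627: h=0, slot 0 empty => index 0.
Insert 561: h=0, slot 0 occupied => index 1.
Insert 319: h=0, slots 0,1,2 occupied => index 3.
Insert 247: h=5, slot 5 empty => index 5.
Insert 286: h=0, slots 0,1,2,3 occupied => index 4.
Table: [627, 561, 992, 319, 286, 247, ., ., 778, ., .]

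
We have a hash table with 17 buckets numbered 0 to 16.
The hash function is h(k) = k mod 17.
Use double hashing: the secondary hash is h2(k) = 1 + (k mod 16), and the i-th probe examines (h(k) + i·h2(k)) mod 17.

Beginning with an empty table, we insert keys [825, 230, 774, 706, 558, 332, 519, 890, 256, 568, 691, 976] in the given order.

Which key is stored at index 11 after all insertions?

890

825: h=9 → slot 9
230: h=9, h2=7, probe 9,16 → slot 16
774: h=9, h2=7, probe 9,16,6 → slot 6
706: h=9, h2=3, probe 9,12 → slot 12
558: h=14 → slot 14
332: h=9, h2=13, probe 9,5 → slot 5
519: h=9, h2=8, probe 9,0 → slot 0
890: h=6, h2=11, probe 6,0,11 → slot 11
256: h=1 → slot 1
568: h=7 → slot 7
691: h=11, h2=4, probe 11,15 → slot 15
976: h=7, h2=1, probe 7,8 → slot 8
Table: [519, 256, ., ., ., 332, 774, 568, 976, 825, ., 890, 706, ., 558, 691, 230]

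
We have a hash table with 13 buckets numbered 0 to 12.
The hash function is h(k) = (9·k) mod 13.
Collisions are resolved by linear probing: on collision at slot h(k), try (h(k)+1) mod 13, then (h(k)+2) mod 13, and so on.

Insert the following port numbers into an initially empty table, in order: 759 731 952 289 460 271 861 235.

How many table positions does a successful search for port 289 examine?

3

759: h=6 => slot 6
731: h=1 => slot 1
952: h=1, probe 1,2 => slot 2
289: h=1, probe 1,2,3 => slot 3
460: h=6, probe 6,7 => slot 7
271: h=8 => slot 8
861: h=1, probe 1,2,3,4 => slot 4
235: h=9 => slot 9
Table: [∅, 731, 952, 289, 861, ∅, 759, 460, 271, 235, ∅, ∅, ∅]
Lookup 289: h=1, probe 1,2,3 → found at 3.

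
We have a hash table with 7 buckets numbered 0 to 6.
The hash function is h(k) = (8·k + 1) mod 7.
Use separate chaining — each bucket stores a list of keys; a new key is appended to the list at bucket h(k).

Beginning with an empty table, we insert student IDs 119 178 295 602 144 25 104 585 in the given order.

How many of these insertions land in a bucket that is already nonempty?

Insert 119: h=1, bucket 1 empty -> new chain.
Insert 178: h=4, bucket 4 empty -> new chain.
Insert 295: h=2, bucket 2 empty -> new chain.
Insert 602: h=1, bucket 1 nonempty -> append to chain.
Insert 144: h=5, bucket 5 empty -> new chain.
Insert 25: h=5, bucket 5 nonempty -> append to chain.
Insert 104: h=0, bucket 0 empty -> new chain.
Insert 585: h=5, bucket 5 nonempty -> append to chain.
Final buckets:
0: 104
1: 119 -> 602
2: 295
3: _
4: 178
5: 144 -> 25 -> 585
6: _

3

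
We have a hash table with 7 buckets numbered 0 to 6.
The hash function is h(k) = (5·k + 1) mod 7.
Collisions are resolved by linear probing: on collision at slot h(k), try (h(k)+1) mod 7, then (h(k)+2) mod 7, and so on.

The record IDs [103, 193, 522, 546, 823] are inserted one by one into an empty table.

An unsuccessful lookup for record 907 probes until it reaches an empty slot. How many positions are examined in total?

5

103: h=5 => slot 5
193: h=0 => slot 0
522: h=0, probe 0,1 => slot 1
546: h=1, probe 1,2 => slot 2
823: h=0, probe 0,1,2,3 => slot 3
Table: [193, 522, 546, 823, —, 103, —]
Lookup 907: h=0, probe 0,1,2,3,4 → slot 4 empty, not found.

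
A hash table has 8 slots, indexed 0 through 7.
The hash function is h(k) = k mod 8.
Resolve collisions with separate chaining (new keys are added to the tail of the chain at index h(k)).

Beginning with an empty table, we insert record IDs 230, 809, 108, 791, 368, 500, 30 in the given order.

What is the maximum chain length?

Insert 230: h=6, bucket 6 empty -> new chain.
Insert 809: h=1, bucket 1 empty -> new chain.
Insert 108: h=4, bucket 4 empty -> new chain.
Insert 791: h=7, bucket 7 empty -> new chain.
Insert 368: h=0, bucket 0 empty -> new chain.
Insert 500: h=4, bucket 4 nonempty -> append to chain.
Insert 30: h=6, bucket 6 nonempty -> append to chain.
Final buckets:
0: 368
1: 809
2: ∅
3: ∅
4: 108 -> 500
5: ∅
6: 230 -> 30
7: 791

2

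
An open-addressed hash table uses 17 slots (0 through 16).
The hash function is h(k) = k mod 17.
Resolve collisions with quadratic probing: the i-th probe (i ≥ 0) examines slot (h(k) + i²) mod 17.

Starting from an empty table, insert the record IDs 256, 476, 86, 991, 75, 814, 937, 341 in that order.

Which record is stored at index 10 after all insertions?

341

256: h=1 => slot 1
476: h=0 => slot 0
86: h=1, probe 1,2 => slot 2
991: h=5 => slot 5
75: h=7 => slot 7
814: h=15 => slot 15
937: h=2, probe 2,3 => slot 3
341: h=1, probe 1,2,5,10 => slot 10
Table: [476, 256, 86, 937, ∅, 991, ∅, 75, ∅, ∅, 341, ∅, ∅, ∅, ∅, 814, ∅]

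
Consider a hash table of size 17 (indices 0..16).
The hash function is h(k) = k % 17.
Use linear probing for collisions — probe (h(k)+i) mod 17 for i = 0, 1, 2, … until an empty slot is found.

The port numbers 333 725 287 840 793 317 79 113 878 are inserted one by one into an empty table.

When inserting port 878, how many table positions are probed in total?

333 hashes to 10; slot 10 is free -> place at 10.
725 hashes to 11; slot 11 is free -> place at 11.
287 hashes to 15; slot 15 is free -> place at 15.
840 hashes to 7; slot 7 is free -> place at 7.
793 hashes to 11; 11 taken -> place at 12.
317 hashes to 11; 11,12 taken -> place at 13.
79 hashes to 11; 11,12,13 taken -> place at 14.
113 hashes to 11; 11,12,13,14,15 taken -> place at 16.
878 hashes to 11; 11,12,13,14,15,16 taken -> place at 0.
Table: [878, -, -, -, -, -, -, 840, -, -, 333, 725, 793, 317, 79, 287, 113]

7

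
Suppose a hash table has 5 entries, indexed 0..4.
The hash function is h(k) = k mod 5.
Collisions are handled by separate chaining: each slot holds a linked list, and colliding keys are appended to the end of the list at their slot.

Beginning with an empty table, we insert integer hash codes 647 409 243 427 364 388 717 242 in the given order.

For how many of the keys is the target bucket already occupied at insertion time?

5

Insert 647: h=2, bucket 2 empty → new chain.
Insert 409: h=4, bucket 4 empty → new chain.
Insert 243: h=3, bucket 3 empty → new chain.
Insert 427: h=2, bucket 2 nonempty → append to chain.
Insert 364: h=4, bucket 4 nonempty → append to chain.
Insert 388: h=3, bucket 3 nonempty → append to chain.
Insert 717: h=2, bucket 2 nonempty → append to chain.
Insert 242: h=2, bucket 2 nonempty → append to chain.
Final buckets:
0: _
1: _
2: 647 -> 427 -> 717 -> 242
3: 243 -> 388
4: 409 -> 364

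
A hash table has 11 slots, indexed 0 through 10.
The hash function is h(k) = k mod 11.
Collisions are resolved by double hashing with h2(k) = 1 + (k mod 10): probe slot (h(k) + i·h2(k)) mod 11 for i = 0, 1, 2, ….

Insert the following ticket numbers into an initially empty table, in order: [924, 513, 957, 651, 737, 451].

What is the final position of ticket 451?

Insert 924: h=0, slot 0 empty => index 0.
Insert 513: h=7, slot 7 empty => index 7.
Insert 957: h=0, h2=8, slot 0 occupied => index 8.
Insert 651: h=2, slot 2 empty => index 2.
Insert 737: h=0, h2=8, slots 0,8 occupied => index 5.
Insert 451: h=0, h2=2, slots 0,2 occupied => index 4.
Table: [924, _, 651, _, 451, 737, _, 513, 957, _, _]

4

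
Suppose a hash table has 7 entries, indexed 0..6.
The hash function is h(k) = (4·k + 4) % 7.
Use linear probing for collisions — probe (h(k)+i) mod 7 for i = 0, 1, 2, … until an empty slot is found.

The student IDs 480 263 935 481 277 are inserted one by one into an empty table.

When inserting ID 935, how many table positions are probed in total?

Insert 480: h=6, slot 6 empty -> index 6.
Insert 263: h=6, slot 6 occupied -> index 0.
Insert 935: h=6, slots 6,0 occupied -> index 1.
Insert 481: h=3, slot 3 empty -> index 3.
Insert 277: h=6, slots 6,0,1 occupied -> index 2.
Table: [263, 935, 277, 481, ., ., 480]

3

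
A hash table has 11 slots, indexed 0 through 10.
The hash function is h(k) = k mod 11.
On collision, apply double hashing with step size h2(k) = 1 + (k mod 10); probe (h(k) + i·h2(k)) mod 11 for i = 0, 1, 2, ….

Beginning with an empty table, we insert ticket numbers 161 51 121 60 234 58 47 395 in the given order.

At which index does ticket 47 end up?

8

161 hashes to 7; slot 7 is free → place at 7.
51 hashes to 7, h2=2; 7 taken → place at 9.
121 hashes to 0; slot 0 is free → place at 0.
60 hashes to 5; slot 5 is free → place at 5.
234 hashes to 3; slot 3 is free → place at 3.
58 hashes to 3, h2=9; 3 taken → place at 1.
47 hashes to 3, h2=8; 3,0 taken → place at 8.
395 hashes to 10; slot 10 is free → place at 10.
Table: [121, 58, -, 234, -, 60, -, 161, 47, 51, 395]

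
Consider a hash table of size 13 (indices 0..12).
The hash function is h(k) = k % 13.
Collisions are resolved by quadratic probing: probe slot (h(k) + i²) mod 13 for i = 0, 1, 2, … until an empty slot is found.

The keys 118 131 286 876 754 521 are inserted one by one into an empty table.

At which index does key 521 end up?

10

Insert 118: h=1, slot 1 empty → index 1.
Insert 131: h=1, slot 1 occupied → index 2.
Insert 286: h=0, slot 0 empty → index 0.
Insert 876: h=5, slot 5 empty → index 5.
Insert 754: h=0, slots 0,1 occupied → index 4.
Insert 521: h=1, slots 1,2,5 occupied → index 10.
Table: [286, 118, 131, -, 754, 876, -, -, -, -, 521, -, -]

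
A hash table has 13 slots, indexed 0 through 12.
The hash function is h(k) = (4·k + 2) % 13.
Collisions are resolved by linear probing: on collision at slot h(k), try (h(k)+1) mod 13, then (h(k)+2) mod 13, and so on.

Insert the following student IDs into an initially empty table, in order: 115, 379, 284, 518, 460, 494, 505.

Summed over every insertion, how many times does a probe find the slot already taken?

Insert 115: h=7, slot 7 empty => index 7.
Insert 379: h=10, slot 10 empty => index 10.
Insert 284: h=7, slot 7 occupied => index 8.
Insert 518: h=7, slots 7,8 occupied => index 9.
Insert 460: h=9, slots 9,10 occupied => index 11.
Insert 494: h=2, slot 2 empty => index 2.
Insert 505: h=7, slots 7,8,9,10,11 occupied => index 12.
Table: [_, _, 494, _, _, _, _, 115, 284, 518, 379, 460, 505]

10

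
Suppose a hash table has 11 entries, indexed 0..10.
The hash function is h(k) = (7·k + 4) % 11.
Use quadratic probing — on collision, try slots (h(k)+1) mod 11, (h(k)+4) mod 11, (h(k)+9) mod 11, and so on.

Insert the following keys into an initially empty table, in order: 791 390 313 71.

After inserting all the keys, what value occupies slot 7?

313

791 hashes to 8; slot 8 is free => place at 8.
390 hashes to 6; slot 6 is free => place at 6.
313 hashes to 6; 6 taken => place at 7.
71 hashes to 6; 6,7 taken => place at 10.
Table: [_, _, _, _, _, _, 390, 313, 791, _, 71]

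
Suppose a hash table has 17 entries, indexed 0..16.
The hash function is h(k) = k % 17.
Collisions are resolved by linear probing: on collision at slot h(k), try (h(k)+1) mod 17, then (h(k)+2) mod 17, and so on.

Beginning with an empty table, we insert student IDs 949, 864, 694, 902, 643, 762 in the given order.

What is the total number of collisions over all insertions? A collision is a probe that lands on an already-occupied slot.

949: h=14 -> slot 14
864: h=14, probe 14,15 -> slot 15
694: h=14, probe 14,15,16 -> slot 16
902: h=1 -> slot 1
643: h=14, probe 14,15,16,0 -> slot 0
762: h=14, probe 14,15,16,0,1,2 -> slot 2
Table: [643, 902, 762, _, _, _, _, _, _, _, _, _, _, _, 949, 864, 694]

11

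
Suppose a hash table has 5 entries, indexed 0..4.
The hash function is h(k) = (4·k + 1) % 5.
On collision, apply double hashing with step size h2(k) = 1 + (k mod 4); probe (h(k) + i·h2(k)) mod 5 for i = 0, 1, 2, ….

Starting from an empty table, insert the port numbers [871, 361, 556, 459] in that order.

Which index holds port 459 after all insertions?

Insert 871: h=0, slot 0 empty -> index 0.
Insert 361: h=0, h2=2, slot 0 occupied -> index 2.
Insert 556: h=0, h2=1, slot 0 occupied -> index 1.
Insert 459: h=2, h2=4, slots 2,1,0 occupied -> index 4.
Table: [871, 556, 361, ., 459]

4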